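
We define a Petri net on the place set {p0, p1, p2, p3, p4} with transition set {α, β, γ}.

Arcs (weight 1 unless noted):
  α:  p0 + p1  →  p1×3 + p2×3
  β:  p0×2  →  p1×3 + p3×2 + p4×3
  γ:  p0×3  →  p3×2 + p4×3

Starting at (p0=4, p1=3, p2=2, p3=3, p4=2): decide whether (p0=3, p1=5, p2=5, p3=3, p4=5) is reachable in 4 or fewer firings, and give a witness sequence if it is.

NO — not reachable within 4 firings

depth 0: 1 marking
depth 1: 4 markings reached so far
depth 2: 8 markings reached so far
depth 3: 10 markings reached so far
depth 4: 11 markings reached so far
target is not among the 11 markings reachable within 4 steps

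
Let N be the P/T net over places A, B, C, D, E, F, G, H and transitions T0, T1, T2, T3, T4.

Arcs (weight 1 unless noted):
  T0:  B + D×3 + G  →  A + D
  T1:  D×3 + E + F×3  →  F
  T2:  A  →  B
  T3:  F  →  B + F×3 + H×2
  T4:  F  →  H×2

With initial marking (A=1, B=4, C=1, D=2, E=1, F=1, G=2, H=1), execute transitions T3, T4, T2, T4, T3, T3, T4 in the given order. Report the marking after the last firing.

step 1: fire T3:  (A=1, B=4, C=1, D=2, E=1, F=1, G=2, H=1) → (A=1, B=5, C=1, D=2, E=1, F=3, G=2, H=3)
step 2: fire T4:  (A=1, B=5, C=1, D=2, E=1, F=3, G=2, H=3) → (A=1, B=5, C=1, D=2, E=1, F=2, G=2, H=5)
step 3: fire T2:  (A=1, B=5, C=1, D=2, E=1, F=2, G=2, H=5) → (A=0, B=6, C=1, D=2, E=1, F=2, G=2, H=5)
step 4: fire T4:  (A=0, B=6, C=1, D=2, E=1, F=2, G=2, H=5) → (A=0, B=6, C=1, D=2, E=1, F=1, G=2, H=7)
step 5: fire T3:  (A=0, B=6, C=1, D=2, E=1, F=1, G=2, H=7) → (A=0, B=7, C=1, D=2, E=1, F=3, G=2, H=9)
step 6: fire T3:  (A=0, B=7, C=1, D=2, E=1, F=3, G=2, H=9) → (A=0, B=8, C=1, D=2, E=1, F=5, G=2, H=11)
step 7: fire T4:  (A=0, B=8, C=1, D=2, E=1, F=5, G=2, H=11) → (A=0, B=8, C=1, D=2, E=1, F=4, G=2, H=13)

(A=0, B=8, C=1, D=2, E=1, F=4, G=2, H=13)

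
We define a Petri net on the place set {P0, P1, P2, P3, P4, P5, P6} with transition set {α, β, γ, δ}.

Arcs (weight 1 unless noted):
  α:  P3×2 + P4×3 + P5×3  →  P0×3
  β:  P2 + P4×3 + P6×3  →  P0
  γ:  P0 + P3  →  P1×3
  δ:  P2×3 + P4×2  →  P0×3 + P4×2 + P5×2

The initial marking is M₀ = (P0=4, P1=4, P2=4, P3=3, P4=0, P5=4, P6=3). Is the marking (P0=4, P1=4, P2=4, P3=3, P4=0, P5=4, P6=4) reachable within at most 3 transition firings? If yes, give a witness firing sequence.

NO — not reachable within 3 firings

depth 0: 1 marking
depth 1: 2 markings reached so far
depth 2: 3 markings reached so far
depth 3: 4 markings reached so far
target is not among the 4 markings reachable within 3 steps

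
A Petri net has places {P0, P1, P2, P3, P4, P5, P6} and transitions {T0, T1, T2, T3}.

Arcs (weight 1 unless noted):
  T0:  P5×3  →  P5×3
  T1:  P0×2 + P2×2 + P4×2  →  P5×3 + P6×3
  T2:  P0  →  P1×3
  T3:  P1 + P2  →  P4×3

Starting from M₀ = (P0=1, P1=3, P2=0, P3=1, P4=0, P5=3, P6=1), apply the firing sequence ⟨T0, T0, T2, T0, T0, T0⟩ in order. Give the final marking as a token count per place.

(P0=0, P1=6, P2=0, P3=1, P4=0, P5=3, P6=1)

step 1: fire T0:  (P0=1, P1=3, P2=0, P3=1, P4=0, P5=3, P6=1) → (P0=1, P1=3, P2=0, P3=1, P4=0, P5=3, P6=1)
step 2: fire T0:  (P0=1, P1=3, P2=0, P3=1, P4=0, P5=3, P6=1) → (P0=1, P1=3, P2=0, P3=1, P4=0, P5=3, P6=1)
step 3: fire T2:  (P0=1, P1=3, P2=0, P3=1, P4=0, P5=3, P6=1) → (P0=0, P1=6, P2=0, P3=1, P4=0, P5=3, P6=1)
step 4: fire T0:  (P0=0, P1=6, P2=0, P3=1, P4=0, P5=3, P6=1) → (P0=0, P1=6, P2=0, P3=1, P4=0, P5=3, P6=1)
step 5: fire T0:  (P0=0, P1=6, P2=0, P3=1, P4=0, P5=3, P6=1) → (P0=0, P1=6, P2=0, P3=1, P4=0, P5=3, P6=1)
step 6: fire T0:  (P0=0, P1=6, P2=0, P3=1, P4=0, P5=3, P6=1) → (P0=0, P1=6, P2=0, P3=1, P4=0, P5=3, P6=1)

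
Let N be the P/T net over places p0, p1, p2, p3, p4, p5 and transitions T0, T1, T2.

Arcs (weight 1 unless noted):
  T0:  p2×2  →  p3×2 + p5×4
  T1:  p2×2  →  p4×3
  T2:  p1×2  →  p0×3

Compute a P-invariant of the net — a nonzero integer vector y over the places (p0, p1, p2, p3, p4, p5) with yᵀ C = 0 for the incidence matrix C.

y = (p0:2, p1:3, p2:0, p3:0, p4:0, p5:0)

Incidence matrix C (rows=places, cols=transitions):
       T0   T1   T2
   p0   0    0    3
   p1   0    0   -2
   p2  -2   -2    0
   p3   2    0    0
   p4   0    3    0
   p5   4    0    0

Candidate y = [2, 3, 0, 0, 0, 0]; check y·C column-wise:
  col T0: 2·0 + 3·0 + 0·-2 + 0·2 + 0·4 = 0
  col T1: 2·0 + 3·0 + 0·-2 + 0·3 = 0
  col T2: 2·3 + 3·-2 = 0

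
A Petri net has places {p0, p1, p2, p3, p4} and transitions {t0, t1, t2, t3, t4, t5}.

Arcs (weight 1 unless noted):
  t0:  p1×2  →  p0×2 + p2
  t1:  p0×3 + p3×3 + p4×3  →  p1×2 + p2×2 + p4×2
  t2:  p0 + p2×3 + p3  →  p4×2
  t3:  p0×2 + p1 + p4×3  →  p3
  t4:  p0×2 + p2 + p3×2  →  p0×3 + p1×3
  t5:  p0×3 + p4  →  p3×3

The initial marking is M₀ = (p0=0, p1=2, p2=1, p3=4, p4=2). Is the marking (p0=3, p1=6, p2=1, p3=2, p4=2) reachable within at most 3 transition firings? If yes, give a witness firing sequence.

depth 0: 1 marking
depth 1: 2 markings reached so far
depth 2: 3 markings reached so far
depth 3: 6 markings reached so far
target is not among the 6 markings reachable within 3 steps

NO — not reachable within 3 firings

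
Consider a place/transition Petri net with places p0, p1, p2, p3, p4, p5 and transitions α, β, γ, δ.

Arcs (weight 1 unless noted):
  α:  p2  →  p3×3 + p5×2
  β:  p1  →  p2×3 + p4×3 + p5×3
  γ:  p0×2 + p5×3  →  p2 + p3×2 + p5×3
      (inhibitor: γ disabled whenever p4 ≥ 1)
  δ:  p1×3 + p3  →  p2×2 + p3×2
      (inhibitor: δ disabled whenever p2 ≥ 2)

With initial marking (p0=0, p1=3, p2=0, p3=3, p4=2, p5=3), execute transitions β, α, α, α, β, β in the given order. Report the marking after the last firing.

step 1: fire β:  (p0=0, p1=3, p2=0, p3=3, p4=2, p5=3) → (p0=0, p1=2, p2=3, p3=3, p4=5, p5=6)
step 2: fire α:  (p0=0, p1=2, p2=3, p3=3, p4=5, p5=6) → (p0=0, p1=2, p2=2, p3=6, p4=5, p5=8)
step 3: fire α:  (p0=0, p1=2, p2=2, p3=6, p4=5, p5=8) → (p0=0, p1=2, p2=1, p3=9, p4=5, p5=10)
step 4: fire α:  (p0=0, p1=2, p2=1, p3=9, p4=5, p5=10) → (p0=0, p1=2, p2=0, p3=12, p4=5, p5=12)
step 5: fire β:  (p0=0, p1=2, p2=0, p3=12, p4=5, p5=12) → (p0=0, p1=1, p2=3, p3=12, p4=8, p5=15)
step 6: fire β:  (p0=0, p1=1, p2=3, p3=12, p4=8, p5=15) → (p0=0, p1=0, p2=6, p3=12, p4=11, p5=18)

(p0=0, p1=0, p2=6, p3=12, p4=11, p5=18)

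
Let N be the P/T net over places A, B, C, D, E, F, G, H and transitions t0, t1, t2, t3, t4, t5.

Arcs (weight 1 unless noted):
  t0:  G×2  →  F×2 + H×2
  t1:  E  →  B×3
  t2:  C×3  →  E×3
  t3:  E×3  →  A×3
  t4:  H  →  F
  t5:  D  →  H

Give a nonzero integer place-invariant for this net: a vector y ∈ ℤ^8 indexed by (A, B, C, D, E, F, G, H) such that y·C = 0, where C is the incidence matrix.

Incidence matrix C (rows=places, cols=transitions):
       t0   t1   t2   t3   t4   t5
    A   0    0    0    3    0    0
    B   0    3    0    0    0    0
    C   0    0   -3    0    0    0
    D   0    0    0    0    0   -1
    E   0   -1    3   -3    0    0
    F   2    0    0    0    1    0
    G  -2    0    0    0    0    0
    H   2    0    0    0   -1    1

Candidate y = [3, 1, 3, 0, 3, 0, 0, 0]; check y·C column-wise:
  col t0: 3·0 + 1·0 + 3·0 + 3·0 + 0·2 + 0·-2 + 0·2 = 0
  col t1: 3·0 + 1·3 + 3·0 + 3·-1 = 0
  col t2: 3·0 + 1·0 + 3·-3 + 3·3 = 0
  col t3: 3·3 + 1·0 + 3·0 + 3·-3 = 0
  col t4: 3·0 + 1·0 + 3·0 + 3·0 + 0·1 + 0·-1 = 0
  col t5: 3·0 + 1·0 + 3·0 + 0·-1 + 3·0 + 0·1 = 0

y = (A:3, B:1, C:3, D:0, E:3, F:0, G:0, H:0)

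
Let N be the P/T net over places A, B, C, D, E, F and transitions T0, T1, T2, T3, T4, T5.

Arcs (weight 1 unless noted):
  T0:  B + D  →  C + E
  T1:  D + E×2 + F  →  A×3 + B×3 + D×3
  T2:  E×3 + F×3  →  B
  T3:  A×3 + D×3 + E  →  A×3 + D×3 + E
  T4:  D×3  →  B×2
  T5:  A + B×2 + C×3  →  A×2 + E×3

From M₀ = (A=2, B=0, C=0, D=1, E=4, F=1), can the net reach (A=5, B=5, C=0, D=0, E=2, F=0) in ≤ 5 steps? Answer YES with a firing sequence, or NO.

YES — reachable via ⟨T1, T4⟩ (2 firings)

step 1: fire T1:  (A=2, B=0, C=0, D=1, E=4, F=1) → (A=5, B=3, C=0, D=3, E=2, F=0)
step 2: fire T4:  (A=5, B=3, C=0, D=3, E=2, F=0) → (A=5, B=5, C=0, D=0, E=2, F=0)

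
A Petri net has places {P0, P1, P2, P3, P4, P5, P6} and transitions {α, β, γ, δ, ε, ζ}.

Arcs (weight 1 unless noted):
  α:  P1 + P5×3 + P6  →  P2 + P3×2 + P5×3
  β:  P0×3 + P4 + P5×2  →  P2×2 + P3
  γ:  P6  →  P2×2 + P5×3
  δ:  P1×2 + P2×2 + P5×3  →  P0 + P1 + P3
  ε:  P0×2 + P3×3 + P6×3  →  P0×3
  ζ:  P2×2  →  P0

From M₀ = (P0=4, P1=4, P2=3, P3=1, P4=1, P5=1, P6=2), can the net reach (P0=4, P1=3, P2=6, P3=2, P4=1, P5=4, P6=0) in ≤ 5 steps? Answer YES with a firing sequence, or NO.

NO — not reachable within 5 firings

depth 0: 1 marking
depth 1: 3 markings reached so far
depth 2: 8 markings reached so far
depth 3: 17 markings reached so far
depth 4: 26 markings reached so far
depth 5: 35 markings reached so far
target is not among the 35 markings reachable within 5 steps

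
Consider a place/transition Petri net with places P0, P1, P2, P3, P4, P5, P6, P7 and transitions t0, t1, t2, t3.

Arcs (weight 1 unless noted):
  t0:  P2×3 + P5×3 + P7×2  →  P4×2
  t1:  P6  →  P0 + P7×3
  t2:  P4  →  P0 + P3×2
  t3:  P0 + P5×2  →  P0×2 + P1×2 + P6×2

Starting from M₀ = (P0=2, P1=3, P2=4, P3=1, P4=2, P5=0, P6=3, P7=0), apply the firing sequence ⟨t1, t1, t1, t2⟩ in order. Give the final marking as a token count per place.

step 1: fire t1:  (P0=2, P1=3, P2=4, P3=1, P4=2, P5=0, P6=3, P7=0) → (P0=3, P1=3, P2=4, P3=1, P4=2, P5=0, P6=2, P7=3)
step 2: fire t1:  (P0=3, P1=3, P2=4, P3=1, P4=2, P5=0, P6=2, P7=3) → (P0=4, P1=3, P2=4, P3=1, P4=2, P5=0, P6=1, P7=6)
step 3: fire t1:  (P0=4, P1=3, P2=4, P3=1, P4=2, P5=0, P6=1, P7=6) → (P0=5, P1=3, P2=4, P3=1, P4=2, P5=0, P6=0, P7=9)
step 4: fire t2:  (P0=5, P1=3, P2=4, P3=1, P4=2, P5=0, P6=0, P7=9) → (P0=6, P1=3, P2=4, P3=3, P4=1, P5=0, P6=0, P7=9)

(P0=6, P1=3, P2=4, P3=3, P4=1, P5=0, P6=0, P7=9)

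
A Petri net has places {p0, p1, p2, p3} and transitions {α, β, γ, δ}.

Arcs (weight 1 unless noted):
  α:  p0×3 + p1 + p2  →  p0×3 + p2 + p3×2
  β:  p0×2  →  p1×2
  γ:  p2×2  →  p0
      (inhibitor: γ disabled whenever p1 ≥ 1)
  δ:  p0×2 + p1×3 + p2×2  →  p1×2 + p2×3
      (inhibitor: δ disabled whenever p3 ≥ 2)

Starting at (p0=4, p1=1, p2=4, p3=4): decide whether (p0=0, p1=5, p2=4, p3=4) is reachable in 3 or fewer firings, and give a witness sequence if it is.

step 1: fire β:  (p0=4, p1=1, p2=4, p3=4) → (p0=2, p1=3, p2=4, p3=4)
step 2: fire β:  (p0=2, p1=3, p2=4, p3=4) → (p0=0, p1=5, p2=4, p3=4)

YES — reachable via ⟨β, β⟩ (2 firings)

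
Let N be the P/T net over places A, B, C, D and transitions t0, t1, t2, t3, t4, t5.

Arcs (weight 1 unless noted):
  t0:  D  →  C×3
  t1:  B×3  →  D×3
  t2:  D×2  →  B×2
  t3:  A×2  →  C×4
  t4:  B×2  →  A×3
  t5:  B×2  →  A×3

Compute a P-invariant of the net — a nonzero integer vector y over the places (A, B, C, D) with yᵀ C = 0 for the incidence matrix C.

y = (A:2, B:3, C:1, D:3)

Incidence matrix C (rows=places, cols=transitions):
       t0   t1   t2   t3   t4   t5
    A   0    0    0   -2    3    3
    B   0   -3    2    0   -2   -2
    C   3    0    0    4    0    0
    D  -1    3   -2    0    0    0

Candidate y = [2, 3, 1, 3]; check y·C column-wise:
  col t0: 2·0 + 3·0 + 1·3 + 3·-1 = 0
  col t1: 2·0 + 3·-3 + 1·0 + 3·3 = 0
  col t2: 2·0 + 3·2 + 1·0 + 3·-2 = 0
  col t3: 2·-2 + 3·0 + 1·4 + 3·0 = 0
  col t4: 2·3 + 3·-2 + 1·0 + 3·0 = 0
  col t5: 2·3 + 3·-2 + 1·0 + 3·0 = 0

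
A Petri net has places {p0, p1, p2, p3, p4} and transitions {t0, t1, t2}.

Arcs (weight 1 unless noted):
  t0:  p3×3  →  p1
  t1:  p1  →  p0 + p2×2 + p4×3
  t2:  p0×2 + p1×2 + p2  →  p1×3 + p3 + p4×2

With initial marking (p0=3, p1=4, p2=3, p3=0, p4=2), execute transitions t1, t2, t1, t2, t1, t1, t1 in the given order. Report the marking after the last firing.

step 1: fire t1:  (p0=3, p1=4, p2=3, p3=0, p4=2) → (p0=4, p1=3, p2=5, p3=0, p4=5)
step 2: fire t2:  (p0=4, p1=3, p2=5, p3=0, p4=5) → (p0=2, p1=4, p2=4, p3=1, p4=7)
step 3: fire t1:  (p0=2, p1=4, p2=4, p3=1, p4=7) → (p0=3, p1=3, p2=6, p3=1, p4=10)
step 4: fire t2:  (p0=3, p1=3, p2=6, p3=1, p4=10) → (p0=1, p1=4, p2=5, p3=2, p4=12)
step 5: fire t1:  (p0=1, p1=4, p2=5, p3=2, p4=12) → (p0=2, p1=3, p2=7, p3=2, p4=15)
step 6: fire t1:  (p0=2, p1=3, p2=7, p3=2, p4=15) → (p0=3, p1=2, p2=9, p3=2, p4=18)
step 7: fire t1:  (p0=3, p1=2, p2=9, p3=2, p4=18) → (p0=4, p1=1, p2=11, p3=2, p4=21)

(p0=4, p1=1, p2=11, p3=2, p4=21)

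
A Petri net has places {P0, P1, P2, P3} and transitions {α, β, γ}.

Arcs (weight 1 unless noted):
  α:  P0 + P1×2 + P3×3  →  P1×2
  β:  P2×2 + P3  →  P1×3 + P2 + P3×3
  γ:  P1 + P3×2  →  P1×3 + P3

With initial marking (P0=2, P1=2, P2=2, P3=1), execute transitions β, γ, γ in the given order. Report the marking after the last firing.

step 1: fire β:  (P0=2, P1=2, P2=2, P3=1) → (P0=2, P1=5, P2=1, P3=3)
step 2: fire γ:  (P0=2, P1=5, P2=1, P3=3) → (P0=2, P1=7, P2=1, P3=2)
step 3: fire γ:  (P0=2, P1=7, P2=1, P3=2) → (P0=2, P1=9, P2=1, P3=1)

(P0=2, P1=9, P2=1, P3=1)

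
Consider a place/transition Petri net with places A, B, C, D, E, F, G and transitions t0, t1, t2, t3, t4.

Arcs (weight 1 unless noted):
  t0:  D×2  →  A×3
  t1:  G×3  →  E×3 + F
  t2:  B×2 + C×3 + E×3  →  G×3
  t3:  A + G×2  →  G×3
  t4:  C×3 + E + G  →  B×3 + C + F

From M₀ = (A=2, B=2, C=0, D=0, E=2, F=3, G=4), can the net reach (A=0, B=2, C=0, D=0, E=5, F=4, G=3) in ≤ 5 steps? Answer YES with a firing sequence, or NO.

YES — reachable via ⟨t3, t1, t3⟩ (3 firings)

step 1: fire t3:  (A=2, B=2, C=0, D=0, E=2, F=3, G=4) → (A=1, B=2, C=0, D=0, E=2, F=3, G=5)
step 2: fire t1:  (A=1, B=2, C=0, D=0, E=2, F=3, G=5) → (A=1, B=2, C=0, D=0, E=5, F=4, G=2)
step 3: fire t3:  (A=1, B=2, C=0, D=0, E=5, F=4, G=2) → (A=0, B=2, C=0, D=0, E=5, F=4, G=3)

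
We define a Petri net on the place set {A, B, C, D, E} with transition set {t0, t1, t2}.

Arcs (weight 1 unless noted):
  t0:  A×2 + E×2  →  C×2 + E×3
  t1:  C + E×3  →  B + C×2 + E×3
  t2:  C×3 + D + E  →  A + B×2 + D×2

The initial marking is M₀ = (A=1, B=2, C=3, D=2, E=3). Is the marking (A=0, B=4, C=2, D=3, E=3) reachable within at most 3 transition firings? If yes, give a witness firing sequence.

step 1: fire t2:  (A=1, B=2, C=3, D=2, E=3) → (A=2, B=4, C=0, D=3, E=2)
step 2: fire t0:  (A=2, B=4, C=0, D=3, E=2) → (A=0, B=4, C=2, D=3, E=3)

YES — reachable via ⟨t2, t0⟩ (2 firings)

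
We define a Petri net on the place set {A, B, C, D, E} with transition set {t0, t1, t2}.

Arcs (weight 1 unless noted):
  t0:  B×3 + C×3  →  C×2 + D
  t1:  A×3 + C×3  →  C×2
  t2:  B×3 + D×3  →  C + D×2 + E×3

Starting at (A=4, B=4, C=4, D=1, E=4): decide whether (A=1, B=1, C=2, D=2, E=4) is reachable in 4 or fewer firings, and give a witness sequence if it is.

step 1: fire t0:  (A=4, B=4, C=4, D=1, E=4) → (A=4, B=1, C=3, D=2, E=4)
step 2: fire t1:  (A=4, B=1, C=3, D=2, E=4) → (A=1, B=1, C=2, D=2, E=4)

YES — reachable via ⟨t0, t1⟩ (2 firings)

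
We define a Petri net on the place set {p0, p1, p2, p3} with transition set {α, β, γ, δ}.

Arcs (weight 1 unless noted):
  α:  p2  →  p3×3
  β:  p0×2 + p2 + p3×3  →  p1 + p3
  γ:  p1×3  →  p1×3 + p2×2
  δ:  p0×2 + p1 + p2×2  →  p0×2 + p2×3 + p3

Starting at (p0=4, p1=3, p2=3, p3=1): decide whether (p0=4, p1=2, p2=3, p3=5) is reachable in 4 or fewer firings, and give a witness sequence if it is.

YES — reachable via ⟨α, δ⟩ (2 firings)

step 1: fire α:  (p0=4, p1=3, p2=3, p3=1) → (p0=4, p1=3, p2=2, p3=4)
step 2: fire δ:  (p0=4, p1=3, p2=2, p3=4) → (p0=4, p1=2, p2=3, p3=5)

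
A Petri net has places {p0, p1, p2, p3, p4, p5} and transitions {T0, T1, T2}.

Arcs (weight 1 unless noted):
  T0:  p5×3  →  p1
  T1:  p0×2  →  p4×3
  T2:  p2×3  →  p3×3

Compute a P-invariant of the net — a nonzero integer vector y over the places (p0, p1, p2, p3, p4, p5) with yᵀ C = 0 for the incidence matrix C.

y = (p0:0, p1:0, p2:1, p3:1, p4:0, p5:0)

Incidence matrix C (rows=places, cols=transitions):
       T0   T1   T2
   p0   0   -2    0
   p1   1    0    0
   p2   0    0   -3
   p3   0    0    3
   p4   0    3    0
   p5  -3    0    0

Candidate y = [0, 0, 1, 1, 0, 0]; check y·C column-wise:
  col T0: 0·1 + 1·0 + 1·0 + 0·-3 = 0
  col T1: 0·-2 + 1·0 + 1·0 + 0·3 = 0
  col T2: 1·-3 + 1·3 = 0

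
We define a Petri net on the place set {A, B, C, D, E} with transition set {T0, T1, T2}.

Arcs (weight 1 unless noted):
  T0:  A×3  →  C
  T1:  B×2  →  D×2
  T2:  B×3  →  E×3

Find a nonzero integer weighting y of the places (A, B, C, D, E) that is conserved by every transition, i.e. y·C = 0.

Incidence matrix C (rows=places, cols=transitions):
       T0   T1   T2
    A  -3    0    0
    B   0   -2   -3
    C   1    0    0
    D   0    2    0
    E   0    0    3

Candidate y = [1, 0, 3, 0, 0]; check y·C column-wise:
  col T0: 1·-3 + 3·1 = 0
  col T1: 1·0 + 0·-2 + 3·0 + 0·2 = 0
  col T2: 1·0 + 0·-3 + 3·0 + 0·3 = 0

y = (A:1, B:0, C:3, D:0, E:0)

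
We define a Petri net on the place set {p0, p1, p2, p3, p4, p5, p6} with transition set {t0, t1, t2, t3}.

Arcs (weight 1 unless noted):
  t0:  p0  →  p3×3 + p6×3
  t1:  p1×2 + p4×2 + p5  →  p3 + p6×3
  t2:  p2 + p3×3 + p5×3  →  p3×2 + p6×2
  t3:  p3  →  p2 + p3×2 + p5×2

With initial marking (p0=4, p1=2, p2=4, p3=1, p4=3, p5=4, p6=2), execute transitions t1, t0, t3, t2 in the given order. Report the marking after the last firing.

step 1: fire t1:  (p0=4, p1=2, p2=4, p3=1, p4=3, p5=4, p6=2) → (p0=4, p1=0, p2=4, p3=2, p4=1, p5=3, p6=5)
step 2: fire t0:  (p0=4, p1=0, p2=4, p3=2, p4=1, p5=3, p6=5) → (p0=3, p1=0, p2=4, p3=5, p4=1, p5=3, p6=8)
step 3: fire t3:  (p0=3, p1=0, p2=4, p3=5, p4=1, p5=3, p6=8) → (p0=3, p1=0, p2=5, p3=6, p4=1, p5=5, p6=8)
step 4: fire t2:  (p0=3, p1=0, p2=5, p3=6, p4=1, p5=5, p6=8) → (p0=3, p1=0, p2=4, p3=5, p4=1, p5=2, p6=10)

(p0=3, p1=0, p2=4, p3=5, p4=1, p5=2, p6=10)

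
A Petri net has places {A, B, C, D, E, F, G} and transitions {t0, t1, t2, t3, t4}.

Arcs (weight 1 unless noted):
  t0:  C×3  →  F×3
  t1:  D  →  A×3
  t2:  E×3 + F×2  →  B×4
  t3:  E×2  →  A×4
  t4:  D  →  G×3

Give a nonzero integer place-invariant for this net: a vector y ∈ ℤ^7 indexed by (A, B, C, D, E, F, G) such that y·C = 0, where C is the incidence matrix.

Incidence matrix C (rows=places, cols=transitions):
       t0   t1   t2   t3   t4
    A   0    3    0    4    0
    B   0    0    4    0    0
    C  -3    0    0    0    0
    D   0   -1    0    0   -1
    E   0    0   -3   -2    0
    F   3    0   -2    0    0
    G   0    0    0    0    3

Candidate y = [0, 1, 2, 0, 0, 2, 0]; check y·C column-wise:
  col t0: 1·0 + 2·-3 + 2·3 = 0
  col t1: 0·3 + 1·0 + 2·0 + 0·-1 + 2·0 = 0
  col t2: 1·4 + 2·0 + 0·-3 + 2·-2 = 0
  col t3: 0·4 + 1·0 + 2·0 + 0·-2 + 2·0 = 0
  col t4: 1·0 + 2·0 + 0·-1 + 2·0 + 0·3 = 0

y = (A:0, B:1, C:2, D:0, E:0, F:2, G:0)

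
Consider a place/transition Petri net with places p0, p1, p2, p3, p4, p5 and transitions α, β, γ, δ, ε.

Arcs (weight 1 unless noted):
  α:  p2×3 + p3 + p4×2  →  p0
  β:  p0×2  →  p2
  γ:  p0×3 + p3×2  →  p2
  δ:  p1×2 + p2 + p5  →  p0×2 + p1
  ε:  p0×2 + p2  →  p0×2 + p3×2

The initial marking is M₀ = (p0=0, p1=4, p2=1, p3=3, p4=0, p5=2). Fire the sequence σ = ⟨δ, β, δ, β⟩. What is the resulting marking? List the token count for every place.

(p0=0, p1=2, p2=1, p3=3, p4=0, p5=0)

step 1: fire δ:  (p0=0, p1=4, p2=1, p3=3, p4=0, p5=2) → (p0=2, p1=3, p2=0, p3=3, p4=0, p5=1)
step 2: fire β:  (p0=2, p1=3, p2=0, p3=3, p4=0, p5=1) → (p0=0, p1=3, p2=1, p3=3, p4=0, p5=1)
step 3: fire δ:  (p0=0, p1=3, p2=1, p3=3, p4=0, p5=1) → (p0=2, p1=2, p2=0, p3=3, p4=0, p5=0)
step 4: fire β:  (p0=2, p1=2, p2=0, p3=3, p4=0, p5=0) → (p0=0, p1=2, p2=1, p3=3, p4=0, p5=0)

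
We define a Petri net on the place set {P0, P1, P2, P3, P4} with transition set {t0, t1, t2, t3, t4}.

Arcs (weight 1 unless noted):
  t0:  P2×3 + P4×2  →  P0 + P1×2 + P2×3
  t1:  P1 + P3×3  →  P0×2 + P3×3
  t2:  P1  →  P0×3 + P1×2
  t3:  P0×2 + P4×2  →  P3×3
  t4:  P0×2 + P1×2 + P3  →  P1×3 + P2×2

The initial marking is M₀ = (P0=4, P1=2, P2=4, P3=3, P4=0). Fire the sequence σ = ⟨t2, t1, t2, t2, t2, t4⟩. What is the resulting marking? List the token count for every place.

step 1: fire t2:  (P0=4, P1=2, P2=4, P3=3, P4=0) → (P0=7, P1=3, P2=4, P3=3, P4=0)
step 2: fire t1:  (P0=7, P1=3, P2=4, P3=3, P4=0) → (P0=9, P1=2, P2=4, P3=3, P4=0)
step 3: fire t2:  (P0=9, P1=2, P2=4, P3=3, P4=0) → (P0=12, P1=3, P2=4, P3=3, P4=0)
step 4: fire t2:  (P0=12, P1=3, P2=4, P3=3, P4=0) → (P0=15, P1=4, P2=4, P3=3, P4=0)
step 5: fire t2:  (P0=15, P1=4, P2=4, P3=3, P4=0) → (P0=18, P1=5, P2=4, P3=3, P4=0)
step 6: fire t4:  (P0=18, P1=5, P2=4, P3=3, P4=0) → (P0=16, P1=6, P2=6, P3=2, P4=0)

(P0=16, P1=6, P2=6, P3=2, P4=0)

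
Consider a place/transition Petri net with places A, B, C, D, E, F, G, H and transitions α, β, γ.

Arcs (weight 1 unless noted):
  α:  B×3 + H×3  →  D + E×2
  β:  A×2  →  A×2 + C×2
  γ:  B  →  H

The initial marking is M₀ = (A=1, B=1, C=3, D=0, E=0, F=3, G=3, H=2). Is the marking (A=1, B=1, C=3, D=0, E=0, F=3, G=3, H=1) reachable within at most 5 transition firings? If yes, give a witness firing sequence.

NO — not reachable within 5 firings

depth 0: 1 marking
depth 1: 2 markings reached so far
depth 2: 2 markings reached so far
(frontier empty at depth 2; search complete)
target is not among the 2 markings reachable within 5 steps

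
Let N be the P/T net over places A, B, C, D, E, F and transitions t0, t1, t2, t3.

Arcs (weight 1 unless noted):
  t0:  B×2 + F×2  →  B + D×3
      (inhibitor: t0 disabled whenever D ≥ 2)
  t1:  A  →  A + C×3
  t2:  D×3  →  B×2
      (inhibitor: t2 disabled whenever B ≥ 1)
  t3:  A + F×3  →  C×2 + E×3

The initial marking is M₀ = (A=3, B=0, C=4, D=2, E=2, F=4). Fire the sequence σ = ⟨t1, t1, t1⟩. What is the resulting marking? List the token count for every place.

step 1: fire t1:  (A=3, B=0, C=4, D=2, E=2, F=4) → (A=3, B=0, C=7, D=2, E=2, F=4)
step 2: fire t1:  (A=3, B=0, C=7, D=2, E=2, F=4) → (A=3, B=0, C=10, D=2, E=2, F=4)
step 3: fire t1:  (A=3, B=0, C=10, D=2, E=2, F=4) → (A=3, B=0, C=13, D=2, E=2, F=4)

(A=3, B=0, C=13, D=2, E=2, F=4)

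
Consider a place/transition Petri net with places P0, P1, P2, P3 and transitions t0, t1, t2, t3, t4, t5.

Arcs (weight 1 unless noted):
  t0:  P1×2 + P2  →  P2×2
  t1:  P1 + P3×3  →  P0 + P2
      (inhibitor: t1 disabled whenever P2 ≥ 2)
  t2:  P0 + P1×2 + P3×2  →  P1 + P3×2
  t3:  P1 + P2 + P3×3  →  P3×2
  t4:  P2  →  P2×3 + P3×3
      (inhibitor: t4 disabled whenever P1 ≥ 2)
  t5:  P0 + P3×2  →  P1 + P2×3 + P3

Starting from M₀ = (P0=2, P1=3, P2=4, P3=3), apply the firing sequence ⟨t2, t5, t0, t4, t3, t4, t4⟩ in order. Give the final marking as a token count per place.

step 1: fire t2:  (P0=2, P1=3, P2=4, P3=3) → (P0=1, P1=2, P2=4, P3=3)
step 2: fire t5:  (P0=1, P1=2, P2=4, P3=3) → (P0=0, P1=3, P2=7, P3=2)
step 3: fire t0:  (P0=0, P1=3, P2=7, P3=2) → (P0=0, P1=1, P2=8, P3=2)
step 4: fire t4:  (P0=0, P1=1, P2=8, P3=2) → (P0=0, P1=1, P2=10, P3=5)
step 5: fire t3:  (P0=0, P1=1, P2=10, P3=5) → (P0=0, P1=0, P2=9, P3=4)
step 6: fire t4:  (P0=0, P1=0, P2=9, P3=4) → (P0=0, P1=0, P2=11, P3=7)
step 7: fire t4:  (P0=0, P1=0, P2=11, P3=7) → (P0=0, P1=0, P2=13, P3=10)

(P0=0, P1=0, P2=13, P3=10)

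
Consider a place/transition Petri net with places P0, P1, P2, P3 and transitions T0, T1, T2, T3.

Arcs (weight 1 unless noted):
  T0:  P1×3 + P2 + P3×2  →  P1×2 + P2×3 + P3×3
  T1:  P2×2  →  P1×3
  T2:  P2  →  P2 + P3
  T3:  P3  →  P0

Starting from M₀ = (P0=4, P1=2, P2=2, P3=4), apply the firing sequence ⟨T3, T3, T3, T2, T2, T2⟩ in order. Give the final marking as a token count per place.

step 1: fire T3:  (P0=4, P1=2, P2=2, P3=4) → (P0=5, P1=2, P2=2, P3=3)
step 2: fire T3:  (P0=5, P1=2, P2=2, P3=3) → (P0=6, P1=2, P2=2, P3=2)
step 3: fire T3:  (P0=6, P1=2, P2=2, P3=2) → (P0=7, P1=2, P2=2, P3=1)
step 4: fire T2:  (P0=7, P1=2, P2=2, P3=1) → (P0=7, P1=2, P2=2, P3=2)
step 5: fire T2:  (P0=7, P1=2, P2=2, P3=2) → (P0=7, P1=2, P2=2, P3=3)
step 6: fire T2:  (P0=7, P1=2, P2=2, P3=3) → (P0=7, P1=2, P2=2, P3=4)

(P0=7, P1=2, P2=2, P3=4)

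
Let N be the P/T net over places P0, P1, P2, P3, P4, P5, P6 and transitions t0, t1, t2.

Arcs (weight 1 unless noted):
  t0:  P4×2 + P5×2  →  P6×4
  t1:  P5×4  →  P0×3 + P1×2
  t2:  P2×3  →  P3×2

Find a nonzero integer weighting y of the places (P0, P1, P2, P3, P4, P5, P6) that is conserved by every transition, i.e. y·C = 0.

Incidence matrix C (rows=places, cols=transitions):
       t0   t1   t2
   P0   0    3    0
   P1   0    2    0
   P2   0    0   -3
   P3   0    0    2
   P4  -2    0    0
   P5  -2   -4    0
   P6   4    0    0

Candidate y = [2, -3, 0, 0, 0, 0, 0]; check y·C column-wise:
  col t0: 2·0 + -3·0 + 0·-2 + 0·-2 + 0·4 = 0
  col t1: 2·3 + -3·2 + 0·-4 = 0
  col t2: 2·0 + -3·0 + 0·-3 + 0·2 = 0

y = (P0:2, P1:-3, P2:0, P3:0, P4:0, P5:0, P6:0)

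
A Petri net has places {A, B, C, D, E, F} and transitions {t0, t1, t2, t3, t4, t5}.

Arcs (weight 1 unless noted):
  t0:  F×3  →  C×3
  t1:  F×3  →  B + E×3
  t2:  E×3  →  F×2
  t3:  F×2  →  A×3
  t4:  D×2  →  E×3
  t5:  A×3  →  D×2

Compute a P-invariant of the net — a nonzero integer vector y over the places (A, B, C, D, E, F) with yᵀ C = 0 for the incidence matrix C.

y = (A:2, B:3, C:3, D:3, E:2, F:3)

Incidence matrix C (rows=places, cols=transitions):
       t0   t1   t2   t3   t4   t5
    A   0    0    0    3    0   -3
    B   0    1    0    0    0    0
    C   3    0    0    0    0    0
    D   0    0    0    0   -2    2
    E   0    3   -3    0    3    0
    F  -3   -3    2   -2    0    0

Candidate y = [2, 3, 3, 3, 2, 3]; check y·C column-wise:
  col t0: 2·0 + 3·0 + 3·3 + 3·0 + 2·0 + 3·-3 = 0
  col t1: 2·0 + 3·1 + 3·0 + 3·0 + 2·3 + 3·-3 = 0
  col t2: 2·0 + 3·0 + 3·0 + 3·0 + 2·-3 + 3·2 = 0
  col t3: 2·3 + 3·0 + 3·0 + 3·0 + 2·0 + 3·-2 = 0
  col t4: 2·0 + 3·0 + 3·0 + 3·-2 + 2·3 + 3·0 = 0
  col t5: 2·-3 + 3·0 + 3·0 + 3·2 + 2·0 + 3·0 = 0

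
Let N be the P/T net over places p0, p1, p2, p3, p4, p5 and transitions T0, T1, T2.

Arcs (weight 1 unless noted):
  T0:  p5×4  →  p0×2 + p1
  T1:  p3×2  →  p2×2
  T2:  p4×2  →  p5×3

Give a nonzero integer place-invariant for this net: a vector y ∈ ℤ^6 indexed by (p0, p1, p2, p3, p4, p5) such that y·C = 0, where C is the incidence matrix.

Incidence matrix C (rows=places, cols=transitions):
       T0   T1   T2
   p0   2    0    0
   p1   1    0    0
   p2   0    2    0
   p3   0   -2    0
   p4   0    0   -2
   p5  -4    0    3

Candidate y = [1, -2, 0, 0, 0, 0]; check y·C column-wise:
  col T0: 1·2 + -2·1 + 0·-4 = 0
  col T1: 1·0 + -2·0 + 0·2 + 0·-2 = 0
  col T2: 1·0 + -2·0 + 0·-2 + 0·3 = 0

y = (p0:1, p1:-2, p2:0, p3:0, p4:0, p5:0)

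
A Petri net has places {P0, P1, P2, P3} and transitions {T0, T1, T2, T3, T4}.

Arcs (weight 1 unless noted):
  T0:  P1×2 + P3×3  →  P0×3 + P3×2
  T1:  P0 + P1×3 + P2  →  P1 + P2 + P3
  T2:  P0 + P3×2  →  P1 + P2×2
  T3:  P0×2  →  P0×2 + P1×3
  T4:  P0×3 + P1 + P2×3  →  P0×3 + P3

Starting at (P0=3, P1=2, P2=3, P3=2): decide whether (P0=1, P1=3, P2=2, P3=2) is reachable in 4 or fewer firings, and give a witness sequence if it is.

step 1: fire T3:  (P0=3, P1=2, P2=3, P3=2) → (P0=3, P1=5, P2=3, P3=2)
step 2: fire T4:  (P0=3, P1=5, P2=3, P3=2) → (P0=3, P1=4, P2=0, P3=3)
step 3: fire T2:  (P0=3, P1=4, P2=0, P3=3) → (P0=2, P1=5, P2=2, P3=1)
step 4: fire T1:  (P0=2, P1=5, P2=2, P3=1) → (P0=1, P1=3, P2=2, P3=2)

YES — reachable via ⟨T3, T4, T2, T1⟩ (4 firings)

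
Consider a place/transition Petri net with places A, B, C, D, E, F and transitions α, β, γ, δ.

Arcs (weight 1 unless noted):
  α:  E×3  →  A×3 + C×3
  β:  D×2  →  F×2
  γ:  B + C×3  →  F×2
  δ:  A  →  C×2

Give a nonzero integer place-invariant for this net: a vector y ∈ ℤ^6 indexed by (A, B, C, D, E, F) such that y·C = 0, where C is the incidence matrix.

Incidence matrix C (rows=places, cols=transitions):
        α    β    γ    δ
    A   3    0    0   -1
    B   0    0   -1    0
    C   3    0   -3    2
    D   0   -2    0    0
    E  -3    0    0    0
    F   0    2    2    0

Candidate y = [2, -3, 1, 0, 3, 0]; check y·C column-wise:
  col α: 2·3 + -3·0 + 1·3 + 3·-3 = 0
  col β: 2·0 + -3·0 + 1·0 + 0·-2 + 3·0 + 0·2 = 0
  col γ: 2·0 + -3·-1 + 1·-3 + 3·0 + 0·2 = 0
  col δ: 2·-1 + -3·0 + 1·2 + 3·0 = 0

y = (A:2, B:-3, C:1, D:0, E:3, F:0)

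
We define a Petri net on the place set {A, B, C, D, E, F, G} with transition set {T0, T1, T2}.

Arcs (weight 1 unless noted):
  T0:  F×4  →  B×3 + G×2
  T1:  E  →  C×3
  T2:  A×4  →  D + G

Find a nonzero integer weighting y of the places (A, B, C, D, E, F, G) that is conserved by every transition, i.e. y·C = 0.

Incidence matrix C (rows=places, cols=transitions):
       T0   T1   T2
    A   0    0   -4
    B   3    0    0
    C   0    3    0
    D   0    0    1
    E   0   -1    0
    F  -4    0    0
    G   2    0    1

Candidate y = [1, 0, 0, 4, 0, 0, 0]; check y·C column-wise:
  col T0: 1·0 + 0·3 + 4·0 + 0·-4 + 0·2 = 0
  col T1: 1·0 + 0·3 + 4·0 + 0·-1 = 0
  col T2: 1·-4 + 4·1 + 0·1 = 0

y = (A:1, B:0, C:0, D:4, E:0, F:0, G:0)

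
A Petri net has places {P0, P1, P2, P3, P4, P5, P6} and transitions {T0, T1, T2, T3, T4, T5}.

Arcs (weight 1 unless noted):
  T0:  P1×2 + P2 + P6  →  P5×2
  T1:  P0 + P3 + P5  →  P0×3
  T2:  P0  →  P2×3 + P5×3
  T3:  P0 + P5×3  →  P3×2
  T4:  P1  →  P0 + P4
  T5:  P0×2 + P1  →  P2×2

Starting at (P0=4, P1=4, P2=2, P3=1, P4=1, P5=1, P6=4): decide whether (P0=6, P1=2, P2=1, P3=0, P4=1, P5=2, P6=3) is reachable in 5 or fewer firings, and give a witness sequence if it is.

YES — reachable via ⟨T0, T1⟩ (2 firings)

step 1: fire T0:  (P0=4, P1=4, P2=2, P3=1, P4=1, P5=1, P6=4) → (P0=4, P1=2, P2=1, P3=1, P4=1, P5=3, P6=3)
step 2: fire T1:  (P0=4, P1=2, P2=1, P3=1, P4=1, P5=3, P6=3) → (P0=6, P1=2, P2=1, P3=0, P4=1, P5=2, P6=3)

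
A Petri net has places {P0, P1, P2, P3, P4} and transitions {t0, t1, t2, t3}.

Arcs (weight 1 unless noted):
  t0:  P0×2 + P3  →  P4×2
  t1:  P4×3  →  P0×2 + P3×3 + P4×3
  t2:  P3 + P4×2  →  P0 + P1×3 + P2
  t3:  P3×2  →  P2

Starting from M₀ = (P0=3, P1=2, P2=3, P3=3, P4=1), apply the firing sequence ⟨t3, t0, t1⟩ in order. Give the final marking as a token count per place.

step 1: fire t3:  (P0=3, P1=2, P2=3, P3=3, P4=1) → (P0=3, P1=2, P2=4, P3=1, P4=1)
step 2: fire t0:  (P0=3, P1=2, P2=4, P3=1, P4=1) → (P0=1, P1=2, P2=4, P3=0, P4=3)
step 3: fire t1:  (P0=1, P1=2, P2=4, P3=0, P4=3) → (P0=3, P1=2, P2=4, P3=3, P4=3)

(P0=3, P1=2, P2=4, P3=3, P4=3)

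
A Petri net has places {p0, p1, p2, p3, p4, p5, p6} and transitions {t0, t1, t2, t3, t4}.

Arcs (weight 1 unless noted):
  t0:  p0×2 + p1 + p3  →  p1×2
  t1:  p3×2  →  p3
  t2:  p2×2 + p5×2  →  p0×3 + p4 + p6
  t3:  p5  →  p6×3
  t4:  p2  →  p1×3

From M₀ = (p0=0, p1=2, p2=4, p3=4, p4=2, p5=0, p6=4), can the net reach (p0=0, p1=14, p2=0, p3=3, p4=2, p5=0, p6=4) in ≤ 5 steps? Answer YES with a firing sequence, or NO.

step 1: fire t1:  (p0=0, p1=2, p2=4, p3=4, p4=2, p5=0, p6=4) → (p0=0, p1=2, p2=4, p3=3, p4=2, p5=0, p6=4)
step 2: fire t4:  (p0=0, p1=2, p2=4, p3=3, p4=2, p5=0, p6=4) → (p0=0, p1=5, p2=3, p3=3, p4=2, p5=0, p6=4)
step 3: fire t4:  (p0=0, p1=5, p2=3, p3=3, p4=2, p5=0, p6=4) → (p0=0, p1=8, p2=2, p3=3, p4=2, p5=0, p6=4)
step 4: fire t4:  (p0=0, p1=8, p2=2, p3=3, p4=2, p5=0, p6=4) → (p0=0, p1=11, p2=1, p3=3, p4=2, p5=0, p6=4)
step 5: fire t4:  (p0=0, p1=11, p2=1, p3=3, p4=2, p5=0, p6=4) → (p0=0, p1=14, p2=0, p3=3, p4=2, p5=0, p6=4)

YES — reachable via ⟨t1, t4, t4, t4, t4⟩ (5 firings)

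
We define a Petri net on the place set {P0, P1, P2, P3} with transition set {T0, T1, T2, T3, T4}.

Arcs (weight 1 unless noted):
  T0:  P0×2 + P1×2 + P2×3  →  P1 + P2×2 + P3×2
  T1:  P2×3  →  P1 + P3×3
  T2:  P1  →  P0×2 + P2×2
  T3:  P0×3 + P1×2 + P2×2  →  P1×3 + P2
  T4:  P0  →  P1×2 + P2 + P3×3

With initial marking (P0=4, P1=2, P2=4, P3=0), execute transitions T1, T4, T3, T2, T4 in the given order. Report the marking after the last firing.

(P0=1, P1=7, P2=4, P3=9)

step 1: fire T1:  (P0=4, P1=2, P2=4, P3=0) → (P0=4, P1=3, P2=1, P3=3)
step 2: fire T4:  (P0=4, P1=3, P2=1, P3=3) → (P0=3, P1=5, P2=2, P3=6)
step 3: fire T3:  (P0=3, P1=5, P2=2, P3=6) → (P0=0, P1=6, P2=1, P3=6)
step 4: fire T2:  (P0=0, P1=6, P2=1, P3=6) → (P0=2, P1=5, P2=3, P3=6)
step 5: fire T4:  (P0=2, P1=5, P2=3, P3=6) → (P0=1, P1=7, P2=4, P3=9)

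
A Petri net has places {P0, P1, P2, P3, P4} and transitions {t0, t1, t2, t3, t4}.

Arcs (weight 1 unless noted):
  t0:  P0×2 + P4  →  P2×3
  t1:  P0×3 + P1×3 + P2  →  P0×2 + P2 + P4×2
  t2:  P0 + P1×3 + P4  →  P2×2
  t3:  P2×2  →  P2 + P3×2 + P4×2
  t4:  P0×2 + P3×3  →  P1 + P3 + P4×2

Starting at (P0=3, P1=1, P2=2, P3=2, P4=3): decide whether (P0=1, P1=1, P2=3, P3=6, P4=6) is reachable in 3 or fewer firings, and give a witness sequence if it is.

step 1: fire t0:  (P0=3, P1=1, P2=2, P3=2, P4=3) → (P0=1, P1=1, P2=5, P3=2, P4=2)
step 2: fire t3:  (P0=1, P1=1, P2=5, P3=2, P4=2) → (P0=1, P1=1, P2=4, P3=4, P4=4)
step 3: fire t3:  (P0=1, P1=1, P2=4, P3=4, P4=4) → (P0=1, P1=1, P2=3, P3=6, P4=6)

YES — reachable via ⟨t0, t3, t3⟩ (3 firings)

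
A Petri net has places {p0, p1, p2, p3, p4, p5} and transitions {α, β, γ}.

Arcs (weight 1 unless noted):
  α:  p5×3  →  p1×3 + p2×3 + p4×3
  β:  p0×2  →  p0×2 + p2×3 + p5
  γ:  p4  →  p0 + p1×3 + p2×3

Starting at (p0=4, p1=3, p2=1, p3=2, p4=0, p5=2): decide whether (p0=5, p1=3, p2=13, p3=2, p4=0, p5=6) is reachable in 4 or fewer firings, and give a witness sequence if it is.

NO — not reachable within 4 firings

depth 0: 1 marking
depth 1: 2 markings reached so far
depth 2: 4 markings reached so far
depth 3: 7 markings reached so far
depth 4: 11 markings reached so far
target is not among the 11 markings reachable within 4 steps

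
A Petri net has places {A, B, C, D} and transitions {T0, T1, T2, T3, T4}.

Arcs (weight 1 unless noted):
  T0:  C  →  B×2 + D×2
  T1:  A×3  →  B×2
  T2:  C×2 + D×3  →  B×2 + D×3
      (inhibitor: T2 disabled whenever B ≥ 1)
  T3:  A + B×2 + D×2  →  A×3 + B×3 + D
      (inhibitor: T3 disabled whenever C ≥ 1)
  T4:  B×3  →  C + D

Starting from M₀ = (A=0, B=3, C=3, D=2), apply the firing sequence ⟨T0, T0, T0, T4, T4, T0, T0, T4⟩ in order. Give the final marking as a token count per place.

step 1: fire T0:  (A=0, B=3, C=3, D=2) → (A=0, B=5, C=2, D=4)
step 2: fire T0:  (A=0, B=5, C=2, D=4) → (A=0, B=7, C=1, D=6)
step 3: fire T0:  (A=0, B=7, C=1, D=6) → (A=0, B=9, C=0, D=8)
step 4: fire T4:  (A=0, B=9, C=0, D=8) → (A=0, B=6, C=1, D=9)
step 5: fire T4:  (A=0, B=6, C=1, D=9) → (A=0, B=3, C=2, D=10)
step 6: fire T0:  (A=0, B=3, C=2, D=10) → (A=0, B=5, C=1, D=12)
step 7: fire T0:  (A=0, B=5, C=1, D=12) → (A=0, B=7, C=0, D=14)
step 8: fire T4:  (A=0, B=7, C=0, D=14) → (A=0, B=4, C=1, D=15)

(A=0, B=4, C=1, D=15)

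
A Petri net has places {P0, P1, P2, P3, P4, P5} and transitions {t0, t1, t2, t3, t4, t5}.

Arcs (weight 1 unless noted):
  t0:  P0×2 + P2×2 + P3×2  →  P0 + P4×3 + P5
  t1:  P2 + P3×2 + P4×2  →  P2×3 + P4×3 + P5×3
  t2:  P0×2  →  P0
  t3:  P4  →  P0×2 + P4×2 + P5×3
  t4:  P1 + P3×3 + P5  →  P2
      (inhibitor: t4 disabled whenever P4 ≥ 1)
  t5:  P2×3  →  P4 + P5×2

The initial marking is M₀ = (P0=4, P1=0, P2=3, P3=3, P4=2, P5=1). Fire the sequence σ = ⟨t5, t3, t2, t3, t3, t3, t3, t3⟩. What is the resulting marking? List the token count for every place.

(P0=15, P1=0, P2=0, P3=3, P4=9, P5=21)

step 1: fire t5:  (P0=4, P1=0, P2=3, P3=3, P4=2, P5=1) → (P0=4, P1=0, P2=0, P3=3, P4=3, P5=3)
step 2: fire t3:  (P0=4, P1=0, P2=0, P3=3, P4=3, P5=3) → (P0=6, P1=0, P2=0, P3=3, P4=4, P5=6)
step 3: fire t2:  (P0=6, P1=0, P2=0, P3=3, P4=4, P5=6) → (P0=5, P1=0, P2=0, P3=3, P4=4, P5=6)
step 4: fire t3:  (P0=5, P1=0, P2=0, P3=3, P4=4, P5=6) → (P0=7, P1=0, P2=0, P3=3, P4=5, P5=9)
step 5: fire t3:  (P0=7, P1=0, P2=0, P3=3, P4=5, P5=9) → (P0=9, P1=0, P2=0, P3=3, P4=6, P5=12)
step 6: fire t3:  (P0=9, P1=0, P2=0, P3=3, P4=6, P5=12) → (P0=11, P1=0, P2=0, P3=3, P4=7, P5=15)
step 7: fire t3:  (P0=11, P1=0, P2=0, P3=3, P4=7, P5=15) → (P0=13, P1=0, P2=0, P3=3, P4=8, P5=18)
step 8: fire t3:  (P0=13, P1=0, P2=0, P3=3, P4=8, P5=18) → (P0=15, P1=0, P2=0, P3=3, P4=9, P5=21)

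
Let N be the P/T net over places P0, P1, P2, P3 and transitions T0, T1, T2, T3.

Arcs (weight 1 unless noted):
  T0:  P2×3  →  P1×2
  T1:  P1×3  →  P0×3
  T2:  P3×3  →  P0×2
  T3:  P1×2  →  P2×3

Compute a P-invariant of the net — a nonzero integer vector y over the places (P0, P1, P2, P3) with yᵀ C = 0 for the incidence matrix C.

Incidence matrix C (rows=places, cols=transitions):
       T0   T1   T2   T3
   P0   0    3    2    0
   P1   2   -3    0   -2
   P2  -3    0    0    3
   P3   0    0   -3    0

Candidate y = [3, 3, 2, 2]; check y·C column-wise:
  col T0: 3·0 + 3·2 + 2·-3 + 2·0 = 0
  col T1: 3·3 + 3·-3 + 2·0 + 2·0 = 0
  col T2: 3·2 + 3·0 + 2·0 + 2·-3 = 0
  col T3: 3·0 + 3·-2 + 2·3 + 2·0 = 0

y = (P0:3, P1:3, P2:2, P3:2)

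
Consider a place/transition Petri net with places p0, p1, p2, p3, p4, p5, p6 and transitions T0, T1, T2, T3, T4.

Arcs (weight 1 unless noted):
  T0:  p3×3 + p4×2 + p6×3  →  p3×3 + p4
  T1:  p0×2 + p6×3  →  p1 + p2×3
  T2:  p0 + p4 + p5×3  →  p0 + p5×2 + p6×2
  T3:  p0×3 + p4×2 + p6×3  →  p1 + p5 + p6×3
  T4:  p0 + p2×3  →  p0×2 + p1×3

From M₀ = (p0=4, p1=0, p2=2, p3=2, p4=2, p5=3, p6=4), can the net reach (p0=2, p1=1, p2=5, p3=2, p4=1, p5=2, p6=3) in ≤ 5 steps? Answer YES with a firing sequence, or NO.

step 1: fire T1:  (p0=4, p1=0, p2=2, p3=2, p4=2, p5=3, p6=4) → (p0=2, p1=1, p2=5, p3=2, p4=2, p5=3, p6=1)
step 2: fire T2:  (p0=2, p1=1, p2=5, p3=2, p4=2, p5=3, p6=1) → (p0=2, p1=1, p2=5, p3=2, p4=1, p5=2, p6=3)

YES — reachable via ⟨T1, T2⟩ (2 firings)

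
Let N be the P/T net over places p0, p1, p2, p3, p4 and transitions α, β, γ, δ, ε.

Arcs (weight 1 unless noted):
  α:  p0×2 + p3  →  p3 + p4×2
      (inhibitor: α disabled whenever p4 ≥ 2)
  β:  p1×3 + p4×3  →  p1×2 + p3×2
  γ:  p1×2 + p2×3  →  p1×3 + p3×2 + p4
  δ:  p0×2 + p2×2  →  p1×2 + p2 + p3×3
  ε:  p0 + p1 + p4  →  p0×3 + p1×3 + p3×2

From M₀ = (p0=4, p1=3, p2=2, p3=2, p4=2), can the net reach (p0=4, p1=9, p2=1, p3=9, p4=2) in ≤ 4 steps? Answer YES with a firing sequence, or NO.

YES — reachable via ⟨δ, ε, α, ε⟩ (4 firings)

step 1: fire δ:  (p0=4, p1=3, p2=2, p3=2, p4=2) → (p0=2, p1=5, p2=1, p3=5, p4=2)
step 2: fire ε:  (p0=2, p1=5, p2=1, p3=5, p4=2) → (p0=4, p1=7, p2=1, p3=7, p4=1)
step 3: fire α:  (p0=4, p1=7, p2=1, p3=7, p4=1) → (p0=2, p1=7, p2=1, p3=7, p4=3)
step 4: fire ε:  (p0=2, p1=7, p2=1, p3=7, p4=3) → (p0=4, p1=9, p2=1, p3=9, p4=2)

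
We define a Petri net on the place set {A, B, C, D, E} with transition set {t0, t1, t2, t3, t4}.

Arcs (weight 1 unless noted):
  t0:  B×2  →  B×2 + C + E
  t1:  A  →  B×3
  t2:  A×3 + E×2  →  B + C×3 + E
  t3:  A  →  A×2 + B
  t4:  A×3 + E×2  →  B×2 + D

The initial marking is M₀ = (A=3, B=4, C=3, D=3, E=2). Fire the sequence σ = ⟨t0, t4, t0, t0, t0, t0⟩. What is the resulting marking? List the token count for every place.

(A=0, B=6, C=8, D=4, E=5)

step 1: fire t0:  (A=3, B=4, C=3, D=3, E=2) → (A=3, B=4, C=4, D=3, E=3)
step 2: fire t4:  (A=3, B=4, C=4, D=3, E=3) → (A=0, B=6, C=4, D=4, E=1)
step 3: fire t0:  (A=0, B=6, C=4, D=4, E=1) → (A=0, B=6, C=5, D=4, E=2)
step 4: fire t0:  (A=0, B=6, C=5, D=4, E=2) → (A=0, B=6, C=6, D=4, E=3)
step 5: fire t0:  (A=0, B=6, C=6, D=4, E=3) → (A=0, B=6, C=7, D=4, E=4)
step 6: fire t0:  (A=0, B=6, C=7, D=4, E=4) → (A=0, B=6, C=8, D=4, E=5)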